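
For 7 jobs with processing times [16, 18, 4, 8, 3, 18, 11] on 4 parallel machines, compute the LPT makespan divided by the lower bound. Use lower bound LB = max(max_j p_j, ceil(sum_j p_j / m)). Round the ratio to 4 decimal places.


LPT order: [18, 18, 16, 11, 8, 4, 3]
Machine loads after assignment: [21, 18, 20, 19]
LPT makespan = 21
Lower bound = max(max_job, ceil(total/4)) = max(18, 20) = 20
Ratio = 21 / 20 = 1.05

1.05


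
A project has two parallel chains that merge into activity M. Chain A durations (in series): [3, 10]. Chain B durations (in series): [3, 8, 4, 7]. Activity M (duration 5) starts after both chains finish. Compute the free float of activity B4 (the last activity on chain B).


ES(B4) = sum of predecessors on chain B = 15
EF(B4) = ES + duration = 15 + 7 = 22
Successor of B4 is M. ES(M) = max(sum(A), sum(B)) = max(13, 22) = 22
Free float = ES(successor) - EF(current) = 22 - 22 = 0

0


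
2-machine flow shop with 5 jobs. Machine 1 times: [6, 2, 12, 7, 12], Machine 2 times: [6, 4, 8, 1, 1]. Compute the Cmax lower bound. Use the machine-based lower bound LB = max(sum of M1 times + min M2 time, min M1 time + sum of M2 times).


LB1 = sum(M1 times) + min(M2 times) = 39 + 1 = 40
LB2 = min(M1 times) + sum(M2 times) = 2 + 20 = 22
Lower bound = max(LB1, LB2) = max(40, 22) = 40

40


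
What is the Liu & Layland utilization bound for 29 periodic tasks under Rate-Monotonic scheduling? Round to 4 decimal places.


Compute 2^(1/29) = 1.0241895602
Subtract 1: 1.0241895602 - 1 = 0.0241895602
Multiply by n: 29 * 0.0241895602 = 0.7014972458
Round to 4 dp: 0.7015

0.7015


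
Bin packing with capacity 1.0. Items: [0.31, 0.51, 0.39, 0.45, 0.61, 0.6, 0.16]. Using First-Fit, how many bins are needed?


Place items sequentially using First-Fit:
  Item 0.31 -> new Bin 1
  Item 0.51 -> Bin 1 (now 0.82)
  Item 0.39 -> new Bin 2
  Item 0.45 -> Bin 2 (now 0.84)
  Item 0.61 -> new Bin 3
  Item 0.6 -> new Bin 4
  Item 0.16 -> Bin 1 (now 0.98)
Total bins used = 4

4


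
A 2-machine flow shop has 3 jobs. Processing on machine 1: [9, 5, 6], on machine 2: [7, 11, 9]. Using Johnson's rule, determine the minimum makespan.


Apply Johnson's rule:
  Group 1 (a <= b): [(2, 5, 11), (3, 6, 9)]
  Group 2 (a > b): [(1, 9, 7)]
Optimal job order: [2, 3, 1]
Schedule:
  Job 2: M1 done at 5, M2 done at 16
  Job 3: M1 done at 11, M2 done at 25
  Job 1: M1 done at 20, M2 done at 32
Makespan = 32

32


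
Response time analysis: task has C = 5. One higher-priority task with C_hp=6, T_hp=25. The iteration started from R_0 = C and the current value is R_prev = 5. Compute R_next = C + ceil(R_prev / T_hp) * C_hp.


R_next = C + ceil(R_prev / T_hp) * C_hp
ceil(5 / 25) = ceil(0.2) = 1
Interference = 1 * 6 = 6
R_next = 5 + 6 = 11

11


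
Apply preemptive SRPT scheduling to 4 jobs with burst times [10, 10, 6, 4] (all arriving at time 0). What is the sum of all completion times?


Since all jobs arrive at t=0, SRPT equals SPT ordering.
SPT order: [4, 6, 10, 10]
Completion times:
  Job 1: p=4, C=4
  Job 2: p=6, C=10
  Job 3: p=10, C=20
  Job 4: p=10, C=30
Total completion time = 4 + 10 + 20 + 30 = 64

64


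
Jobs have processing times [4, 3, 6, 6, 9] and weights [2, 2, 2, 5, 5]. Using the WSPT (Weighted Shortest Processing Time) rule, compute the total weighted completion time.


Compute p/w ratios and sort ascending (WSPT): [(6, 5), (3, 2), (9, 5), (4, 2), (6, 2)]
Compute weighted completion times:
  Job (p=6,w=5): C=6, w*C=5*6=30
  Job (p=3,w=2): C=9, w*C=2*9=18
  Job (p=9,w=5): C=18, w*C=5*18=90
  Job (p=4,w=2): C=22, w*C=2*22=44
  Job (p=6,w=2): C=28, w*C=2*28=56
Total weighted completion time = 238

238


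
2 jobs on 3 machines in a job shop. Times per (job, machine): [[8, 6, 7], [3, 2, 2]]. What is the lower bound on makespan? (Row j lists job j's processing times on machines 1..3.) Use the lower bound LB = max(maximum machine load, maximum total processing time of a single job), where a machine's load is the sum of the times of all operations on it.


Machine loads:
  Machine 1: 8 + 3 = 11
  Machine 2: 6 + 2 = 8
  Machine 3: 7 + 2 = 9
Max machine load = 11
Job totals:
  Job 1: 21
  Job 2: 7
Max job total = 21
Lower bound = max(11, 21) = 21

21


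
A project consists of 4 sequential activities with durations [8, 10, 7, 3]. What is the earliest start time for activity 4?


Activity 4 starts after activities 1 through 3 complete.
Predecessor durations: [8, 10, 7]
ES = 8 + 10 + 7 = 25

25


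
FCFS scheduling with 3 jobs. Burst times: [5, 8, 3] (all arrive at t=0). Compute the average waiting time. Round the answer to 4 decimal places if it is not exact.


FCFS order (as given): [5, 8, 3]
Waiting times:
  Job 1: wait = 0
  Job 2: wait = 5
  Job 3: wait = 13
Sum of waiting times = 18
Average waiting time = 18/3 = 6.0

6.0


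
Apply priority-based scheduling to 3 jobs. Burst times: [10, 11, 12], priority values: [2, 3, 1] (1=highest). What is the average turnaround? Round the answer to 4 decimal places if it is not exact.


Sort by priority (ascending = highest first):
Order: [(1, 12), (2, 10), (3, 11)]
Completion times:
  Priority 1, burst=12, C=12
  Priority 2, burst=10, C=22
  Priority 3, burst=11, C=33
Average turnaround = 67/3 = 22.3333

22.3333


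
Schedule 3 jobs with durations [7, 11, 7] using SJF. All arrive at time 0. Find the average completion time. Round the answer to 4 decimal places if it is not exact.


SJF order (ascending): [7, 7, 11]
Completion times:
  Job 1: burst=7, C=7
  Job 2: burst=7, C=14
  Job 3: burst=11, C=25
Average completion = 46/3 = 15.3333

15.3333


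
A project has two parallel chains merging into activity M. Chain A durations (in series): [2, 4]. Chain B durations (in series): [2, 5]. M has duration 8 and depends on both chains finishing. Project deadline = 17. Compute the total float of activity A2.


Forward pass: ES(A2) = sum of predecessors on chain A = 2
EF = ES + duration = 2 + 4 = 6
Backward pass: LF(M) = deadline = 17; LS(M) = 17 - 8 = 9
LF(A2) = LS(M) - sum(successors on chain A) = 9 - 0 = 9
LS = LF - duration = 9 - 4 = 5
Total float = LS - ES = 5 - 2 = 3

3


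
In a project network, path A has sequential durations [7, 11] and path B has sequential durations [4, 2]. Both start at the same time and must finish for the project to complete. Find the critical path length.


Path A total = 7 + 11 = 18
Path B total = 4 + 2 = 6
Critical path = longest path = max(18, 6) = 18

18


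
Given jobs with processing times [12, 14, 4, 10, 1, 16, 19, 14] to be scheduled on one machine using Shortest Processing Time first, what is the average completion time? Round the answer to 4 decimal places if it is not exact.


Sort jobs by processing time (SPT order): [1, 4, 10, 12, 14, 14, 16, 19]
Compute completion times sequentially:
  Job 1: processing = 1, completes at 1
  Job 2: processing = 4, completes at 5
  Job 3: processing = 10, completes at 15
  Job 4: processing = 12, completes at 27
  Job 5: processing = 14, completes at 41
  Job 6: processing = 14, completes at 55
  Job 7: processing = 16, completes at 71
  Job 8: processing = 19, completes at 90
Sum of completion times = 305
Average completion time = 305/8 = 38.125

38.125


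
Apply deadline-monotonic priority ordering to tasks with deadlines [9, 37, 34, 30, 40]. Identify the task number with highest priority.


Sort tasks by relative deadline (ascending):
  Task 1: deadline = 9
  Task 4: deadline = 30
  Task 3: deadline = 34
  Task 2: deadline = 37
  Task 5: deadline = 40
Priority order (highest first): [1, 4, 3, 2, 5]
Highest priority task = 1

1


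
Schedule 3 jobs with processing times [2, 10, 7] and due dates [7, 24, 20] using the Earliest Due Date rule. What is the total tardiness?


Sort by due date (EDD order): [(2, 7), (7, 20), (10, 24)]
Compute completion times and tardiness:
  Job 1: p=2, d=7, C=2, tardiness=max(0,2-7)=0
  Job 2: p=7, d=20, C=9, tardiness=max(0,9-20)=0
  Job 3: p=10, d=24, C=19, tardiness=max(0,19-24)=0
Total tardiness = 0

0


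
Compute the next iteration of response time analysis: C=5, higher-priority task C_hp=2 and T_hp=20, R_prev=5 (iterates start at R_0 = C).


R_next = C + ceil(R_prev / T_hp) * C_hp
ceil(5 / 20) = ceil(0.25) = 1
Interference = 1 * 2 = 2
R_next = 5 + 2 = 7

7


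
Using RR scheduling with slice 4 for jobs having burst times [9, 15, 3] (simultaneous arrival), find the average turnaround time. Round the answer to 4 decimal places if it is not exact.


Time quantum = 4
Execution trace:
  J1 runs 4 units, time = 4
  J2 runs 4 units, time = 8
  J3 runs 3 units, time = 11
  J1 runs 4 units, time = 15
  J2 runs 4 units, time = 19
  J1 runs 1 units, time = 20
  J2 runs 4 units, time = 24
  J2 runs 3 units, time = 27
Finish times: [20, 27, 11]
Average turnaround = 58/3 = 19.3333

19.3333


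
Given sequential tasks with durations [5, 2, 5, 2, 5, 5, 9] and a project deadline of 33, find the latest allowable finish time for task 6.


LF(activity 6) = deadline - sum of successor durations
Successors: activities 7 through 7 with durations [9]
Sum of successor durations = 9
LF = 33 - 9 = 24

24


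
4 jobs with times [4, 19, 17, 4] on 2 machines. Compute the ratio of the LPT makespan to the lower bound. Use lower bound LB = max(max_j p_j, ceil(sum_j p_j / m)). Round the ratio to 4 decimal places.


LPT order: [19, 17, 4, 4]
Machine loads after assignment: [23, 21]
LPT makespan = 23
Lower bound = max(max_job, ceil(total/2)) = max(19, 22) = 22
Ratio = 23 / 22 = 1.0455

1.0455


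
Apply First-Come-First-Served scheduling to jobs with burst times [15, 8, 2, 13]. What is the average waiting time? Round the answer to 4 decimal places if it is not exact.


FCFS order (as given): [15, 8, 2, 13]
Waiting times:
  Job 1: wait = 0
  Job 2: wait = 15
  Job 3: wait = 23
  Job 4: wait = 25
Sum of waiting times = 63
Average waiting time = 63/4 = 15.75

15.75


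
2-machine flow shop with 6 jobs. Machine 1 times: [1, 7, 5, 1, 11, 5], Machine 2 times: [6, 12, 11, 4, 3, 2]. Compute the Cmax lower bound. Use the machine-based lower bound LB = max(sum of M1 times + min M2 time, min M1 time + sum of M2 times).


LB1 = sum(M1 times) + min(M2 times) = 30 + 2 = 32
LB2 = min(M1 times) + sum(M2 times) = 1 + 38 = 39
Lower bound = max(LB1, LB2) = max(32, 39) = 39

39


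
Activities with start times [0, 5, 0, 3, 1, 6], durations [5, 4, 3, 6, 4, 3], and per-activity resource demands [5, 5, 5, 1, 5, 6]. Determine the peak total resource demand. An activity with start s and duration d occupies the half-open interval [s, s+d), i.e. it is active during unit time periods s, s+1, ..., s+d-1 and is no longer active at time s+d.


Each activity i is active on [start_i, start_i + duration_i).
Compute total resource usage per time slot:
  t=0: active resources = [5, 5], total = 10
  t=1: active resources = [5, 5, 5], total = 15
  t=2: active resources = [5, 5, 5], total = 15
  t=3: active resources = [5, 1, 5], total = 11
  t=4: active resources = [5, 1, 5], total = 11
  t=5: active resources = [5, 1], total = 6
  t=6: active resources = [5, 1, 6], total = 12
  t=7: active resources = [5, 1, 6], total = 12
  t=8: active resources = [5, 1, 6], total = 12
Peak resource demand = 15

15


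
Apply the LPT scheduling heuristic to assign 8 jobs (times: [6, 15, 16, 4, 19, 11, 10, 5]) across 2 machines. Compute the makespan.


Sort jobs in decreasing order (LPT): [19, 16, 15, 11, 10, 6, 5, 4]
Assign each job to the least loaded machine:
  Machine 1: jobs [19, 11, 10, 4], load = 44
  Machine 2: jobs [16, 15, 6, 5], load = 42
Makespan = max load = 44

44


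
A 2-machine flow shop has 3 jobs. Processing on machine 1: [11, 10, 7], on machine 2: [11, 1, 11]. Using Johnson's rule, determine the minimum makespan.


Apply Johnson's rule:
  Group 1 (a <= b): [(3, 7, 11), (1, 11, 11)]
  Group 2 (a > b): [(2, 10, 1)]
Optimal job order: [3, 1, 2]
Schedule:
  Job 3: M1 done at 7, M2 done at 18
  Job 1: M1 done at 18, M2 done at 29
  Job 2: M1 done at 28, M2 done at 30
Makespan = 30

30


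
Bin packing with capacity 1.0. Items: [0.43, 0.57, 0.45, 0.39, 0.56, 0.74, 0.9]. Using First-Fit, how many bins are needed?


Place items sequentially using First-Fit:
  Item 0.43 -> new Bin 1
  Item 0.57 -> Bin 1 (now 1.0)
  Item 0.45 -> new Bin 2
  Item 0.39 -> Bin 2 (now 0.84)
  Item 0.56 -> new Bin 3
  Item 0.74 -> new Bin 4
  Item 0.9 -> new Bin 5
Total bins used = 5

5


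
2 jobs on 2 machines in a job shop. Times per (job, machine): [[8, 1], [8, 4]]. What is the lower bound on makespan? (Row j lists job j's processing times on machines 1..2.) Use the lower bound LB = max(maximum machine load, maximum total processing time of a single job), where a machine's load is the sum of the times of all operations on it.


Machine loads:
  Machine 1: 8 + 8 = 16
  Machine 2: 1 + 4 = 5
Max machine load = 16
Job totals:
  Job 1: 9
  Job 2: 12
Max job total = 12
Lower bound = max(16, 12) = 16

16


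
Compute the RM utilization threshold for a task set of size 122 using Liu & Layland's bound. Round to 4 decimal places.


Compute 2^(1/122) = 1.0056977048
Subtract 1: 1.0056977048 - 1 = 0.0056977048
Multiply by n: 122 * 0.0056977048 = 0.6951199856
Round to 4 dp: 0.6951

0.6951


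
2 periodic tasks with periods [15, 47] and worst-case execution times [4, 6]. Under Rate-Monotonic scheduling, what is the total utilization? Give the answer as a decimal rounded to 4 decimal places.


Compute individual utilizations (exact fractions):
  Task 1: C/T = 4/15 (approx. 0.2667)
  Task 2: C/T = 6/47 (approx. 0.1277)
Total utilization U = 4/15 + 6/47 = 278/705
Rounded to 4 decimal places: U = 0.3943
RM (Liu & Layland) bound for 2 tasks = 0.828427; compare with U = 278/705 (approx. 0.394326)
U <= bound, so schedulable by RM sufficient condition.

0.3943


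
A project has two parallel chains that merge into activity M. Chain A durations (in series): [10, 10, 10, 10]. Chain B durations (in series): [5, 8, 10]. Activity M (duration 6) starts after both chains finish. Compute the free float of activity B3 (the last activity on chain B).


ES(B3) = sum of predecessors on chain B = 13
EF(B3) = ES + duration = 13 + 10 = 23
Successor of B3 is M. ES(M) = max(sum(A), sum(B)) = max(40, 23) = 40
Free float = ES(successor) - EF(current) = 40 - 23 = 17

17


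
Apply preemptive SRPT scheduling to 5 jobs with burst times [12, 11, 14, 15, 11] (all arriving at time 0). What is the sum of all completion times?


Since all jobs arrive at t=0, SRPT equals SPT ordering.
SPT order: [11, 11, 12, 14, 15]
Completion times:
  Job 1: p=11, C=11
  Job 2: p=11, C=22
  Job 3: p=12, C=34
  Job 4: p=14, C=48
  Job 5: p=15, C=63
Total completion time = 11 + 22 + 34 + 48 + 63 = 178

178


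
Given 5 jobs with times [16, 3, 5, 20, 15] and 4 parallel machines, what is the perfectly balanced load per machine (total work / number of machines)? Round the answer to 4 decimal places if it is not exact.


Total processing time = 16 + 3 + 5 + 20 + 15 = 59
Number of machines = 4
Ideal balanced load = 59 / 4 = 14.75

14.75


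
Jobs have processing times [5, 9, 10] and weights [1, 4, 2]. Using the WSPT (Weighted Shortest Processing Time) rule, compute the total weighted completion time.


Compute p/w ratios and sort ascending (WSPT): [(9, 4), (5, 1), (10, 2)]
Compute weighted completion times:
  Job (p=9,w=4): C=9, w*C=4*9=36
  Job (p=5,w=1): C=14, w*C=1*14=14
  Job (p=10,w=2): C=24, w*C=2*24=48
Total weighted completion time = 98

98


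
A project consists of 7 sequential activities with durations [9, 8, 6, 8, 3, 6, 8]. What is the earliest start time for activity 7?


Activity 7 starts after activities 1 through 6 complete.
Predecessor durations: [9, 8, 6, 8, 3, 6]
ES = 9 + 8 + 6 + 8 + 3 + 6 = 40

40


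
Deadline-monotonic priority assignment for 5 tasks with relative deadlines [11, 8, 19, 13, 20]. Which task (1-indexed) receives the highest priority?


Sort tasks by relative deadline (ascending):
  Task 2: deadline = 8
  Task 1: deadline = 11
  Task 4: deadline = 13
  Task 3: deadline = 19
  Task 5: deadline = 20
Priority order (highest first): [2, 1, 4, 3, 5]
Highest priority task = 2

2


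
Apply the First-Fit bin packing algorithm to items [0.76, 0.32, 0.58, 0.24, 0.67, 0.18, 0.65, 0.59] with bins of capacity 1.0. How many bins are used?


Place items sequentially using First-Fit:
  Item 0.76 -> new Bin 1
  Item 0.32 -> new Bin 2
  Item 0.58 -> Bin 2 (now 0.9)
  Item 0.24 -> Bin 1 (now 1.0)
  Item 0.67 -> new Bin 3
  Item 0.18 -> Bin 3 (now 0.85)
  Item 0.65 -> new Bin 4
  Item 0.59 -> new Bin 5
Total bins used = 5

5


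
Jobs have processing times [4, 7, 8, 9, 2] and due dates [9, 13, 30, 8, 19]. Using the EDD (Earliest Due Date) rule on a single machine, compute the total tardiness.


Sort by due date (EDD order): [(9, 8), (4, 9), (7, 13), (2, 19), (8, 30)]
Compute completion times and tardiness:
  Job 1: p=9, d=8, C=9, tardiness=max(0,9-8)=1
  Job 2: p=4, d=9, C=13, tardiness=max(0,13-9)=4
  Job 3: p=7, d=13, C=20, tardiness=max(0,20-13)=7
  Job 4: p=2, d=19, C=22, tardiness=max(0,22-19)=3
  Job 5: p=8, d=30, C=30, tardiness=max(0,30-30)=0
Total tardiness = 15

15


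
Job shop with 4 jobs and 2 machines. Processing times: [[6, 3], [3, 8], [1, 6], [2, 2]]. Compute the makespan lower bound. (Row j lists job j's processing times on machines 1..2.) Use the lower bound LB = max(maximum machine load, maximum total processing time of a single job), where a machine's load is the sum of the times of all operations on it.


Machine loads:
  Machine 1: 6 + 3 + 1 + 2 = 12
  Machine 2: 3 + 8 + 6 + 2 = 19
Max machine load = 19
Job totals:
  Job 1: 9
  Job 2: 11
  Job 3: 7
  Job 4: 4
Max job total = 11
Lower bound = max(19, 11) = 19

19


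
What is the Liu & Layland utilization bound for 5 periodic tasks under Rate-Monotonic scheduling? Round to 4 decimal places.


Compute 2^(1/5) = 1.1486983550
Subtract 1: 1.1486983550 - 1 = 0.1486983550
Multiply by n: 5 * 0.1486983550 = 0.7434917750
Round to 4 dp: 0.7435

0.7435


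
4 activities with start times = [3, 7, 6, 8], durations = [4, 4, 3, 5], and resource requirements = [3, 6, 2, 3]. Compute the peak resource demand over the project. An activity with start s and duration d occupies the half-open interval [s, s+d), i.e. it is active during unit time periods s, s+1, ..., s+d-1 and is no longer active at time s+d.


Each activity i is active on [start_i, start_i + duration_i).
Compute total resource usage per time slot:
  t=0: active resources = [], total = 0
  t=1: active resources = [], total = 0
  t=2: active resources = [], total = 0
  t=3: active resources = [3], total = 3
  t=4: active resources = [3], total = 3
  t=5: active resources = [3], total = 3
  t=6: active resources = [3, 2], total = 5
  t=7: active resources = [6, 2], total = 8
  t=8: active resources = [6, 2, 3], total = 11
  t=9: active resources = [6, 3], total = 9
  t=10: active resources = [6, 3], total = 9
  t=11: active resources = [3], total = 3
  t=12: active resources = [3], total = 3
Peak resource demand = 11

11


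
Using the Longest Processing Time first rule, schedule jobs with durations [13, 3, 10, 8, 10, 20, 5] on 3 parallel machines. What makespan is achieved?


Sort jobs in decreasing order (LPT): [20, 13, 10, 10, 8, 5, 3]
Assign each job to the least loaded machine:
  Machine 1: jobs [20, 5], load = 25
  Machine 2: jobs [13, 8], load = 21
  Machine 3: jobs [10, 10, 3], load = 23
Makespan = max load = 25

25


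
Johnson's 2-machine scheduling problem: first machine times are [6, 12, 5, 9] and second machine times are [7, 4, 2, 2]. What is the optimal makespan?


Apply Johnson's rule:
  Group 1 (a <= b): [(1, 6, 7)]
  Group 2 (a > b): [(2, 12, 4), (3, 5, 2), (4, 9, 2)]
Optimal job order: [1, 2, 3, 4]
Schedule:
  Job 1: M1 done at 6, M2 done at 13
  Job 2: M1 done at 18, M2 done at 22
  Job 3: M1 done at 23, M2 done at 25
  Job 4: M1 done at 32, M2 done at 34
Makespan = 34

34


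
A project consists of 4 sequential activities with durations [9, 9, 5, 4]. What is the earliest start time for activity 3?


Activity 3 starts after activities 1 through 2 complete.
Predecessor durations: [9, 9]
ES = 9 + 9 = 18

18


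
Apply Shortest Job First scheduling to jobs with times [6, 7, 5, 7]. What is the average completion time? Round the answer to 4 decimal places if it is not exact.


SJF order (ascending): [5, 6, 7, 7]
Completion times:
  Job 1: burst=5, C=5
  Job 2: burst=6, C=11
  Job 3: burst=7, C=18
  Job 4: burst=7, C=25
Average completion = 59/4 = 14.75

14.75


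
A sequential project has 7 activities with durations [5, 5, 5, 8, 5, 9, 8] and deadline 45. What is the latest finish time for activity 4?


LF(activity 4) = deadline - sum of successor durations
Successors: activities 5 through 7 with durations [5, 9, 8]
Sum of successor durations = 22
LF = 45 - 22 = 23

23


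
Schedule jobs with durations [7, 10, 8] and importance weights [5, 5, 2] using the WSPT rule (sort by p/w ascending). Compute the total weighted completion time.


Compute p/w ratios and sort ascending (WSPT): [(7, 5), (10, 5), (8, 2)]
Compute weighted completion times:
  Job (p=7,w=5): C=7, w*C=5*7=35
  Job (p=10,w=5): C=17, w*C=5*17=85
  Job (p=8,w=2): C=25, w*C=2*25=50
Total weighted completion time = 170

170


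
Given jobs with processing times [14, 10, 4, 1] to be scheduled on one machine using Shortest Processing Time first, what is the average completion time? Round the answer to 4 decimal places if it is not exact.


Sort jobs by processing time (SPT order): [1, 4, 10, 14]
Compute completion times sequentially:
  Job 1: processing = 1, completes at 1
  Job 2: processing = 4, completes at 5
  Job 3: processing = 10, completes at 15
  Job 4: processing = 14, completes at 29
Sum of completion times = 50
Average completion time = 50/4 = 12.5

12.5


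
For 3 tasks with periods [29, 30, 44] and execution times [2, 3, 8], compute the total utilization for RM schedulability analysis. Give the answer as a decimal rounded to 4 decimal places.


Compute individual utilizations (exact fractions):
  Task 1: C/T = 2/29 (approx. 0.069)
  Task 2: C/T = 3/30 = 1/10 (approx. 0.1)
  Task 3: C/T = 8/44 = 2/11 (approx. 0.1818)
Total utilization U = 2/29 + 1/10 + 2/11 = 1119/3190
Rounded to 4 decimal places: U = 0.3508
RM (Liu & Layland) bound for 3 tasks = 0.779763; compare with U = 1119/3190 (approx. 0.350784)
U <= bound, so schedulable by RM sufficient condition.

0.3508


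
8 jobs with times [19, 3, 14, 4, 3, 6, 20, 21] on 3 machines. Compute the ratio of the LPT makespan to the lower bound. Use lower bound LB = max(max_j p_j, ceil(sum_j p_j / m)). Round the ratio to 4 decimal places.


LPT order: [21, 20, 19, 14, 6, 4, 3, 3]
Machine loads after assignment: [28, 29, 33]
LPT makespan = 33
Lower bound = max(max_job, ceil(total/3)) = max(21, 30) = 30
Ratio = 33 / 30 = 1.1

1.1


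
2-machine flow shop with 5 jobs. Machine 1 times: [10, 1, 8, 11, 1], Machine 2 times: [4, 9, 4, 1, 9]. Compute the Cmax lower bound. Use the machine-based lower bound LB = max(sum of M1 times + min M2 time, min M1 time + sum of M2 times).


LB1 = sum(M1 times) + min(M2 times) = 31 + 1 = 32
LB2 = min(M1 times) + sum(M2 times) = 1 + 27 = 28
Lower bound = max(LB1, LB2) = max(32, 28) = 32

32


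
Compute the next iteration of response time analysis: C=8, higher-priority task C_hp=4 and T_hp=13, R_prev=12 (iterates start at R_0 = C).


R_next = C + ceil(R_prev / T_hp) * C_hp
ceil(12 / 13) = ceil(0.9231) = 1
Interference = 1 * 4 = 4
R_next = 8 + 4 = 12
R_next = R_prev, so the iteration has converged (response time = 12).

12


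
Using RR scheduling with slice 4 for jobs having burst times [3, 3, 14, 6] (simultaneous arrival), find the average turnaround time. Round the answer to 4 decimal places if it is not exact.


Time quantum = 4
Execution trace:
  J1 runs 3 units, time = 3
  J2 runs 3 units, time = 6
  J3 runs 4 units, time = 10
  J4 runs 4 units, time = 14
  J3 runs 4 units, time = 18
  J4 runs 2 units, time = 20
  J3 runs 4 units, time = 24
  J3 runs 2 units, time = 26
Finish times: [3, 6, 26, 20]
Average turnaround = 55/4 = 13.75

13.75


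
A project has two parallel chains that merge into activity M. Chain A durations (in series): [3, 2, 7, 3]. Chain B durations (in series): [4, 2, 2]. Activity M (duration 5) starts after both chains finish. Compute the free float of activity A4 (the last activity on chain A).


ES(A4) = sum of predecessors on chain A = 12
EF(A4) = ES + duration = 12 + 3 = 15
Successor of A4 is M. ES(M) = max(sum(A), sum(B)) = max(15, 8) = 15
Free float = ES(successor) - EF(current) = 15 - 15 = 0

0


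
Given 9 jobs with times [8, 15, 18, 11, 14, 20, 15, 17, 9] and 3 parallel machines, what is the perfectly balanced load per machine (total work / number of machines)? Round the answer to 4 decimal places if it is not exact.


Total processing time = 8 + 15 + 18 + 11 + 14 + 20 + 15 + 17 + 9 = 127
Number of machines = 3
Ideal balanced load = 127 / 3 = 42.3333

42.3333


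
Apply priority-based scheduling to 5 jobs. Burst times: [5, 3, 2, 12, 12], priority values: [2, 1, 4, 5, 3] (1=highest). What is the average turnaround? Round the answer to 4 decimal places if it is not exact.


Sort by priority (ascending = highest first):
Order: [(1, 3), (2, 5), (3, 12), (4, 2), (5, 12)]
Completion times:
  Priority 1, burst=3, C=3
  Priority 2, burst=5, C=8
  Priority 3, burst=12, C=20
  Priority 4, burst=2, C=22
  Priority 5, burst=12, C=34
Average turnaround = 87/5 = 17.4

17.4


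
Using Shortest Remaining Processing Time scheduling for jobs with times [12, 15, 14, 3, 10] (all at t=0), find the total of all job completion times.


Since all jobs arrive at t=0, SRPT equals SPT ordering.
SPT order: [3, 10, 12, 14, 15]
Completion times:
  Job 1: p=3, C=3
  Job 2: p=10, C=13
  Job 3: p=12, C=25
  Job 4: p=14, C=39
  Job 5: p=15, C=54
Total completion time = 3 + 13 + 25 + 39 + 54 = 134

134


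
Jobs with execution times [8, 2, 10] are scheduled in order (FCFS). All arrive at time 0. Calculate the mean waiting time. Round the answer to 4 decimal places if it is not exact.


FCFS order (as given): [8, 2, 10]
Waiting times:
  Job 1: wait = 0
  Job 2: wait = 8
  Job 3: wait = 10
Sum of waiting times = 18
Average waiting time = 18/3 = 6.0

6.0


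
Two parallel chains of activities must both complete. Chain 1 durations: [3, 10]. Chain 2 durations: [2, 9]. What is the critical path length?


Path A total = 3 + 10 = 13
Path B total = 2 + 9 = 11
Critical path = longest path = max(13, 11) = 13

13


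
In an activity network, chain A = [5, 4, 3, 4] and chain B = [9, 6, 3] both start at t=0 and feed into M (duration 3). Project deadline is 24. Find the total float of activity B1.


Forward pass: ES(B1) = sum of predecessors on chain B = 0
EF = ES + duration = 0 + 9 = 9
Backward pass: LF(M) = deadline = 24; LS(M) = 24 - 3 = 21
LF(B1) = LS(M) - sum(successors on chain B) = 21 - 9 = 12
LS = LF - duration = 12 - 9 = 3
Total float = LS - ES = 3 - 0 = 3

3


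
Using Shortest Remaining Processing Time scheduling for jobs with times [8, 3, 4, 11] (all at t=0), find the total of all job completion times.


Since all jobs arrive at t=0, SRPT equals SPT ordering.
SPT order: [3, 4, 8, 11]
Completion times:
  Job 1: p=3, C=3
  Job 2: p=4, C=7
  Job 3: p=8, C=15
  Job 4: p=11, C=26
Total completion time = 3 + 7 + 15 + 26 = 51

51


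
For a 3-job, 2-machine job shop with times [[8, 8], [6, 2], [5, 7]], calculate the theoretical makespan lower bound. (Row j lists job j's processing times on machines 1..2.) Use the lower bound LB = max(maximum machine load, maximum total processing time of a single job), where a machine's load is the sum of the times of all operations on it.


Machine loads:
  Machine 1: 8 + 6 + 5 = 19
  Machine 2: 8 + 2 + 7 = 17
Max machine load = 19
Job totals:
  Job 1: 16
  Job 2: 8
  Job 3: 12
Max job total = 16
Lower bound = max(19, 16) = 19

19


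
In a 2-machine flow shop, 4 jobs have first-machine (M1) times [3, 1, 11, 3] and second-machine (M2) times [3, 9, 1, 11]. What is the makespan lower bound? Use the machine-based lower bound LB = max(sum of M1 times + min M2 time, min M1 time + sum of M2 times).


LB1 = sum(M1 times) + min(M2 times) = 18 + 1 = 19
LB2 = min(M1 times) + sum(M2 times) = 1 + 24 = 25
Lower bound = max(LB1, LB2) = max(19, 25) = 25

25


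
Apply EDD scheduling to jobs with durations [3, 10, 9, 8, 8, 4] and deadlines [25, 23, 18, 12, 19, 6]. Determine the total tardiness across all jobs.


Sort by due date (EDD order): [(4, 6), (8, 12), (9, 18), (8, 19), (10, 23), (3, 25)]
Compute completion times and tardiness:
  Job 1: p=4, d=6, C=4, tardiness=max(0,4-6)=0
  Job 2: p=8, d=12, C=12, tardiness=max(0,12-12)=0
  Job 3: p=9, d=18, C=21, tardiness=max(0,21-18)=3
  Job 4: p=8, d=19, C=29, tardiness=max(0,29-19)=10
  Job 5: p=10, d=23, C=39, tardiness=max(0,39-23)=16
  Job 6: p=3, d=25, C=42, tardiness=max(0,42-25)=17
Total tardiness = 46

46


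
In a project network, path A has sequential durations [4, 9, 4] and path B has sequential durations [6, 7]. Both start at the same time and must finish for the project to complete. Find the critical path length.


Path A total = 4 + 9 + 4 = 17
Path B total = 6 + 7 = 13
Critical path = longest path = max(17, 13) = 17

17


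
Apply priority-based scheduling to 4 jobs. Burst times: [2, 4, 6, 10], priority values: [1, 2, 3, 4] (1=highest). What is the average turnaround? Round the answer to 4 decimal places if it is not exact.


Sort by priority (ascending = highest first):
Order: [(1, 2), (2, 4), (3, 6), (4, 10)]
Completion times:
  Priority 1, burst=2, C=2
  Priority 2, burst=4, C=6
  Priority 3, burst=6, C=12
  Priority 4, burst=10, C=22
Average turnaround = 42/4 = 10.5

10.5


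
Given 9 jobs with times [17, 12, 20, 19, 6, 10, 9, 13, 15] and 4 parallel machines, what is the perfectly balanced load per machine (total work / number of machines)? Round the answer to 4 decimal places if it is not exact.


Total processing time = 17 + 12 + 20 + 19 + 6 + 10 + 9 + 13 + 15 = 121
Number of machines = 4
Ideal balanced load = 121 / 4 = 30.25

30.25


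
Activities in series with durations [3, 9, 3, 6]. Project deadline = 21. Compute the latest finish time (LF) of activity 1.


LF(activity 1) = deadline - sum of successor durations
Successors: activities 2 through 4 with durations [9, 3, 6]
Sum of successor durations = 18
LF = 21 - 18 = 3

3


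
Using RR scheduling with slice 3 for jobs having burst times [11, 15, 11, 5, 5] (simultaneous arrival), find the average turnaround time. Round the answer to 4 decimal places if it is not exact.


Time quantum = 3
Execution trace:
  J1 runs 3 units, time = 3
  J2 runs 3 units, time = 6
  J3 runs 3 units, time = 9
  J4 runs 3 units, time = 12
  J5 runs 3 units, time = 15
  J1 runs 3 units, time = 18
  J2 runs 3 units, time = 21
  J3 runs 3 units, time = 24
  J4 runs 2 units, time = 26
  J5 runs 2 units, time = 28
  J1 runs 3 units, time = 31
  J2 runs 3 units, time = 34
  J3 runs 3 units, time = 37
  J1 runs 2 units, time = 39
  J2 runs 3 units, time = 42
  J3 runs 2 units, time = 44
  J2 runs 3 units, time = 47
Finish times: [39, 47, 44, 26, 28]
Average turnaround = 184/5 = 36.8

36.8


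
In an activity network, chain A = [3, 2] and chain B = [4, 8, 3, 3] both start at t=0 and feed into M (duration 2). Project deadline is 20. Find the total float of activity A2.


Forward pass: ES(A2) = sum of predecessors on chain A = 3
EF = ES + duration = 3 + 2 = 5
Backward pass: LF(M) = deadline = 20; LS(M) = 20 - 2 = 18
LF(A2) = LS(M) - sum(successors on chain A) = 18 - 0 = 18
LS = LF - duration = 18 - 2 = 16
Total float = LS - ES = 16 - 3 = 13

13


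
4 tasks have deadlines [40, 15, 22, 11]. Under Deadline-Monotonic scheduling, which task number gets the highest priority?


Sort tasks by relative deadline (ascending):
  Task 4: deadline = 11
  Task 2: deadline = 15
  Task 3: deadline = 22
  Task 1: deadline = 40
Priority order (highest first): [4, 2, 3, 1]
Highest priority task = 4

4


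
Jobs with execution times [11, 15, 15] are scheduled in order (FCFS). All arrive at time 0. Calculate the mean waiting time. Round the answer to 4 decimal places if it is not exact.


FCFS order (as given): [11, 15, 15]
Waiting times:
  Job 1: wait = 0
  Job 2: wait = 11
  Job 3: wait = 26
Sum of waiting times = 37
Average waiting time = 37/3 = 12.3333

12.3333


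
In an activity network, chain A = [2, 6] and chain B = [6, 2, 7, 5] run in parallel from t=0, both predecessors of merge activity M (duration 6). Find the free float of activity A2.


ES(A2) = sum of predecessors on chain A = 2
EF(A2) = ES + duration = 2 + 6 = 8
Successor of A2 is M. ES(M) = max(sum(A), sum(B)) = max(8, 20) = 20
Free float = ES(successor) - EF(current) = 20 - 8 = 12

12


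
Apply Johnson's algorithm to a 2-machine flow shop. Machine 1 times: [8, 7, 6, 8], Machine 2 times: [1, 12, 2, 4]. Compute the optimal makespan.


Apply Johnson's rule:
  Group 1 (a <= b): [(2, 7, 12)]
  Group 2 (a > b): [(4, 8, 4), (3, 6, 2), (1, 8, 1)]
Optimal job order: [2, 4, 3, 1]
Schedule:
  Job 2: M1 done at 7, M2 done at 19
  Job 4: M1 done at 15, M2 done at 23
  Job 3: M1 done at 21, M2 done at 25
  Job 1: M1 done at 29, M2 done at 30
Makespan = 30

30


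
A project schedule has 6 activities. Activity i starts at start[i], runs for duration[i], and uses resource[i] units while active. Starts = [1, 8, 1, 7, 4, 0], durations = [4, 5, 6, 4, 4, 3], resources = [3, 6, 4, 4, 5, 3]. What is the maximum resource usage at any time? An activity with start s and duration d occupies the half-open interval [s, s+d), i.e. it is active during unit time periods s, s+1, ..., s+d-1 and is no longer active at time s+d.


Each activity i is active on [start_i, start_i + duration_i).
Compute total resource usage per time slot:
  t=0: active resources = [3], total = 3
  t=1: active resources = [3, 4, 3], total = 10
  t=2: active resources = [3, 4, 3], total = 10
  t=3: active resources = [3, 4], total = 7
  t=4: active resources = [3, 4, 5], total = 12
  t=5: active resources = [4, 5], total = 9
  t=6: active resources = [4, 5], total = 9
  t=7: active resources = [4, 5], total = 9
  t=8: active resources = [6, 4], total = 10
  t=9: active resources = [6, 4], total = 10
  t=10: active resources = [6, 4], total = 10
  t=11: active resources = [6], total = 6
  t=12: active resources = [6], total = 6
Peak resource demand = 12

12


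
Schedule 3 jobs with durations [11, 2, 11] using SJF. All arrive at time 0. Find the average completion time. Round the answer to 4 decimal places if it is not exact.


SJF order (ascending): [2, 11, 11]
Completion times:
  Job 1: burst=2, C=2
  Job 2: burst=11, C=13
  Job 3: burst=11, C=24
Average completion = 39/3 = 13.0

13.0


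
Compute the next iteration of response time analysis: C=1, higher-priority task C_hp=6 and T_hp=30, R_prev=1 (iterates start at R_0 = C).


R_next = C + ceil(R_prev / T_hp) * C_hp
ceil(1 / 30) = ceil(0.0333) = 1
Interference = 1 * 6 = 6
R_next = 1 + 6 = 7

7


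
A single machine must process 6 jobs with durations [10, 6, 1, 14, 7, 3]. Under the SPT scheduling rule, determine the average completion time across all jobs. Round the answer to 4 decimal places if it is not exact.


Sort jobs by processing time (SPT order): [1, 3, 6, 7, 10, 14]
Compute completion times sequentially:
  Job 1: processing = 1, completes at 1
  Job 2: processing = 3, completes at 4
  Job 3: processing = 6, completes at 10
  Job 4: processing = 7, completes at 17
  Job 5: processing = 10, completes at 27
  Job 6: processing = 14, completes at 41
Sum of completion times = 100
Average completion time = 100/6 = 16.6667

16.6667


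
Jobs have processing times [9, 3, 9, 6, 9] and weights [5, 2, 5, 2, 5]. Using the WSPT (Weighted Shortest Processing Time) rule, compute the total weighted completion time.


Compute p/w ratios and sort ascending (WSPT): [(3, 2), (9, 5), (9, 5), (9, 5), (6, 2)]
Compute weighted completion times:
  Job (p=3,w=2): C=3, w*C=2*3=6
  Job (p=9,w=5): C=12, w*C=5*12=60
  Job (p=9,w=5): C=21, w*C=5*21=105
  Job (p=9,w=5): C=30, w*C=5*30=150
  Job (p=6,w=2): C=36, w*C=2*36=72
Total weighted completion time = 393

393


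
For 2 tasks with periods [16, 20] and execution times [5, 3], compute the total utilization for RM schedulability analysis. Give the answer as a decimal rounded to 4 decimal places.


Compute individual utilizations (exact fractions):
  Task 1: C/T = 5/16 (approx. 0.3125)
  Task 2: C/T = 3/20 (approx. 0.15)
Total utilization U = 5/16 + 3/20 = 37/80
Rounded to 4 decimal places: U = 0.4625
RM (Liu & Layland) bound for 2 tasks = 0.828427; compare with U = 37/80 (approx. 0.462500)
U <= bound, so schedulable by RM sufficient condition.

0.4625


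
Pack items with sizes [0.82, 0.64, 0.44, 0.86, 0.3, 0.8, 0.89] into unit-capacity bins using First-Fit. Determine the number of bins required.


Place items sequentially using First-Fit:
  Item 0.82 -> new Bin 1
  Item 0.64 -> new Bin 2
  Item 0.44 -> new Bin 3
  Item 0.86 -> new Bin 4
  Item 0.3 -> Bin 2 (now 0.94)
  Item 0.8 -> new Bin 5
  Item 0.89 -> new Bin 6
Total bins used = 6

6


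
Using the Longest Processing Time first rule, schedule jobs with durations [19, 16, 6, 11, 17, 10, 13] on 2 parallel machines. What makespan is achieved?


Sort jobs in decreasing order (LPT): [19, 17, 16, 13, 11, 10, 6]
Assign each job to the least loaded machine:
  Machine 1: jobs [19, 13, 11, 6], load = 49
  Machine 2: jobs [17, 16, 10], load = 43
Makespan = max load = 49

49


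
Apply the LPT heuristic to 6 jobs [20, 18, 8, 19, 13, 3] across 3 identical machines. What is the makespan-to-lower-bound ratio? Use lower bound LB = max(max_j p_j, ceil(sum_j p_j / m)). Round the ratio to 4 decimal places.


LPT order: [20, 19, 18, 13, 8, 3]
Machine loads after assignment: [23, 27, 31]
LPT makespan = 31
Lower bound = max(max_job, ceil(total/3)) = max(20, 27) = 27
Ratio = 31 / 27 = 1.1481

1.1481


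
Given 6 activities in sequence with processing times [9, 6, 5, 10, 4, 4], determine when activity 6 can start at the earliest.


Activity 6 starts after activities 1 through 5 complete.
Predecessor durations: [9, 6, 5, 10, 4]
ES = 9 + 6 + 5 + 10 + 4 = 34

34


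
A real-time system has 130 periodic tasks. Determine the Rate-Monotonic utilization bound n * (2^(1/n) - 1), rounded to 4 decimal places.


Compute 2^(1/130) = 1.0053461413
Subtract 1: 1.0053461413 - 1 = 0.0053461413
Multiply by n: 130 * 0.0053461413 = 0.6949983690
Round to 4 dp: 0.6950

0.6950


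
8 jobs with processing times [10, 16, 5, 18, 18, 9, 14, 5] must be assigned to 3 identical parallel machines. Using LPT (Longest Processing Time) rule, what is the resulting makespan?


Sort jobs in decreasing order (LPT): [18, 18, 16, 14, 10, 9, 5, 5]
Assign each job to the least loaded machine:
  Machine 1: jobs [18, 10, 5], load = 33
  Machine 2: jobs [18, 9, 5], load = 32
  Machine 3: jobs [16, 14], load = 30
Makespan = max load = 33

33


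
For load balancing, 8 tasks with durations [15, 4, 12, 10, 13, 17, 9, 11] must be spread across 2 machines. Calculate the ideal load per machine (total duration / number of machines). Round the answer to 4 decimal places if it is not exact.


Total processing time = 15 + 4 + 12 + 10 + 13 + 17 + 9 + 11 = 91
Number of machines = 2
Ideal balanced load = 91 / 2 = 45.5

45.5


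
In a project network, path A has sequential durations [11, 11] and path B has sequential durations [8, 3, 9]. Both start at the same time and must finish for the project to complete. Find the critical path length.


Path A total = 11 + 11 = 22
Path B total = 8 + 3 + 9 = 20
Critical path = longest path = max(22, 20) = 22

22


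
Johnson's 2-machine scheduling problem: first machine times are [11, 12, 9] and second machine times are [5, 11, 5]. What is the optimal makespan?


Apply Johnson's rule:
  Group 1 (a <= b): []
  Group 2 (a > b): [(2, 12, 11), (1, 11, 5), (3, 9, 5)]
Optimal job order: [2, 1, 3]
Schedule:
  Job 2: M1 done at 12, M2 done at 23
  Job 1: M1 done at 23, M2 done at 28
  Job 3: M1 done at 32, M2 done at 37
Makespan = 37

37
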